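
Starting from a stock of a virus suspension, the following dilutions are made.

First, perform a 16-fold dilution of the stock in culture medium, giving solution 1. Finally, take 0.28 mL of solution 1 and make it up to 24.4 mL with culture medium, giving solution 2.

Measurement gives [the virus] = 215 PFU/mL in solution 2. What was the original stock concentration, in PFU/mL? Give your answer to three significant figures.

3.00 × 10^5 PFU/mL

Step 1: 16-fold → factor 16
Step 2: 0.28 mL brought to 24.4 mL → factor 24.4/0.28 = 87.143
Overall dilution factor = 16 × 87.143 = 1394.3
Stock = 215 PFU/mL × 1394.3 = 3.00 × 10^5 PFU/mL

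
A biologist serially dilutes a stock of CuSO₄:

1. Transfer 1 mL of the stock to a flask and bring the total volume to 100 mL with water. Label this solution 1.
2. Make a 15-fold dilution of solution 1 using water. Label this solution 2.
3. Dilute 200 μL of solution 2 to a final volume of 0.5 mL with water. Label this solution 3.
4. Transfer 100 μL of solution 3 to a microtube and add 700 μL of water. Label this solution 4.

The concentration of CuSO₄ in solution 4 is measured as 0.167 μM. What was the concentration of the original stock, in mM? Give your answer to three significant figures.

Step 1: 1 mL brought to 100 mL → factor 100/1 = 100
Step 2: 15-fold → factor 15
Step 3: 200 μL brought to 0.5 mL → factor 500/200 = 2.5
Step 4: 100 μL + 700 μL = 800 μL total → factor 800/100 = 8
Overall dilution factor = 100 × 15 × 2.5 × 8 = 30000
Stock = 0.167 μM × 30000 = 5010 μM = 5.01 mM

5.01 mM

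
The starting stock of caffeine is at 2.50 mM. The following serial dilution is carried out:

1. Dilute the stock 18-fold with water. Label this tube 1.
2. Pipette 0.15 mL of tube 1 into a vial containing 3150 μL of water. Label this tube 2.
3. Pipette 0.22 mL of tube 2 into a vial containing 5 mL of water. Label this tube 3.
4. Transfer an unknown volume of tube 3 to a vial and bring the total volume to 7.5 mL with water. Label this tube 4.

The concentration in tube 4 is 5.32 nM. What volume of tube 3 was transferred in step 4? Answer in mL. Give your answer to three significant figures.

Step 1: 18-fold → factor 18
Step 2: 0.15 mL + 3150 μL = 3.3 mL total → factor 3.3/0.15 = 22
Step 3: 0.22 mL + 5 mL = 5.22 mL total → factor 5.22/0.22 = 23.727
Step 4: v brought to 7.5 mL → factor = 7.5 mL/v
Product of known-step factors = 9396
Overall factor = 2.50 mM / (5.32 nM) = 4.6992 × 10^5
Step-4 factor = 4.6992 × 10^5 / 9396 = 50.013
v = 7.5 mL / 50.013 = 0.150 mL

0.150 mL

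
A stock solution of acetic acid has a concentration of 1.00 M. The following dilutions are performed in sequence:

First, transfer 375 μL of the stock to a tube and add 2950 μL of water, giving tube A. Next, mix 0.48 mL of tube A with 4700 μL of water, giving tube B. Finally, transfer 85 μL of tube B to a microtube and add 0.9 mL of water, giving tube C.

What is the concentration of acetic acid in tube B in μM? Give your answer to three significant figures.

1.05 × 10^4 μM

Step 1: 375 μL + 2950 μL = 3325 μL total → factor 3325/375 = 8.8667
Step 2: 0.48 mL + 4700 μL = 5.18 mL total → factor 5.18/0.48 = 10.792
Dilution factor through tube B = 8.8667 × 10.792 = 95.686
[tube B] = 1.00 M / 95.686 = 0.01045 M = 1.05 × 10^4 μM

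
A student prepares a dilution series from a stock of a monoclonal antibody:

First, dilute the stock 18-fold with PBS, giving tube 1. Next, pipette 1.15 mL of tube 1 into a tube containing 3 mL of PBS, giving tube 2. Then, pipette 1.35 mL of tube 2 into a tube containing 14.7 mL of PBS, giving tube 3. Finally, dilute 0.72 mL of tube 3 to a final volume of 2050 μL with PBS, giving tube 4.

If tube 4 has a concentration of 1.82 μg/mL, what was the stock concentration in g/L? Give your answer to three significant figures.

Step 1: 18-fold → factor 18
Step 2: 1.15 mL + 3 mL = 4.15 mL total → factor 4.15/1.15 = 3.6087
Step 3: 1.35 mL + 14.7 mL = 16.05 mL total → factor 16.05/1.35 = 11.889
Step 4: 0.72 mL brought to 2050 μL → factor 2.05/0.72 = 2.8472
Overall dilution factor = 18 × 3.6087 × 11.889 × 2.8472 = 2198.8
Stock = 1.82 μg/mL × 2198.8 = 4002 μg/mL = 4.00 g/L

4.00 g/L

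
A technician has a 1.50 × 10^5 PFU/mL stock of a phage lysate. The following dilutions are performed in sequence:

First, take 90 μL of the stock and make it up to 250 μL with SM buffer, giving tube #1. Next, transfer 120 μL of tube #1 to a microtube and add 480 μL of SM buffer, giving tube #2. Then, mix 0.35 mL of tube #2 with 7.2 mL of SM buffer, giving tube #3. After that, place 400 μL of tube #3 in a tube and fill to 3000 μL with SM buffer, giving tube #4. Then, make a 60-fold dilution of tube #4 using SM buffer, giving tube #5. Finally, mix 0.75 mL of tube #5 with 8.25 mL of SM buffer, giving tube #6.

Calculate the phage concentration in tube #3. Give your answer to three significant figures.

501 PFU/mL

Step 1: 90 μL brought to 250 μL → factor 250/90 = 2.7778
Step 2: 120 μL + 480 μL = 600 μL total → factor 600/120 = 5
Step 3: 0.35 mL + 7.2 mL = 7.55 mL total → factor 7.55/0.35 = 21.571
Dilution factor through tube #3 = 2.7778 × 5 × 21.571 = 299.6
[tube #3] = 1.50 × 10^5 PFU/mL / 299.6 = 501 PFU/mL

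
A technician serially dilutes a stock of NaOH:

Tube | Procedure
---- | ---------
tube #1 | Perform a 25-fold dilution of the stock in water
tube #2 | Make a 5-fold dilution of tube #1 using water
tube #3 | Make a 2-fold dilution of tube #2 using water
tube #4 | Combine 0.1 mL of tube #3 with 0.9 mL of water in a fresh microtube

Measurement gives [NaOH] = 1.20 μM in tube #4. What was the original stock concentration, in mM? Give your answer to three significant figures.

3.00 mM

Step 1: 25-fold → factor 25
Step 2: 5-fold → factor 5
Step 3: 2-fold → factor 2
Step 4: 0.1 mL + 0.9 mL = 1 mL total → factor 1/0.1 = 10
Overall dilution factor = 25 × 5 × 2 × 10 = 2500
Stock = 1.20 μM × 2500 = 3000 μM = 3.00 mM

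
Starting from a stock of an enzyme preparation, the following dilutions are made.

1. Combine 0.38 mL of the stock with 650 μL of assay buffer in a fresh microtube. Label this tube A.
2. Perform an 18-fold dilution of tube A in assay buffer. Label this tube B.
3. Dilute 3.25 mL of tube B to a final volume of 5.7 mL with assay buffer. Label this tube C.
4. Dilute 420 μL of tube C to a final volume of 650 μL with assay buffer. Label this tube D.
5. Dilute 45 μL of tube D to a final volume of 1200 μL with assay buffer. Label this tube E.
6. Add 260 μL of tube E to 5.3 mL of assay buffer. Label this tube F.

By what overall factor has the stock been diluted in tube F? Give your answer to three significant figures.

Step 1: 0.38 mL + 650 μL = 1.03 mL total → factor 1.03/0.38 = 2.7105
Step 2: 18-fold → factor 18
Step 3: 3.25 mL brought to 5.7 mL → factor 5.7/3.25 = 1.7538
Step 4: 420 μL brought to 650 μL → factor 650/420 = 1.5476
Step 5: 45 μL brought to 1200 μL → factor 1200/45 = 26.667
Step 6: 260 μL + 5.3 mL = 5560 μL total → factor 5560/260 = 21.385
Overall dilution factor = 2.7105 × 18 × 1.7538 × 1.5476 × 26.667 × 21.385 = 75518

7.55 × 10^4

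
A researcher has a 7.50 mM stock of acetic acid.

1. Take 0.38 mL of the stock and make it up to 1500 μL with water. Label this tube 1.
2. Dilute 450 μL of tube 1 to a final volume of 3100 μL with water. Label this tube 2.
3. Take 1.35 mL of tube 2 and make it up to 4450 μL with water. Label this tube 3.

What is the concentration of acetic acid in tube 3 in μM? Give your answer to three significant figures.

83.7 μM

Step 1: 0.38 mL brought to 1500 μL → factor 1.5/0.38 = 3.9474
Step 2: 450 μL brought to 3100 μL → factor 3100/450 = 6.8889
Step 3: 1.35 mL brought to 4450 μL → factor 4.45/1.35 = 3.2963
Overall dilution factor = 3.9474 × 6.8889 × 3.2963 = 89.636
Final = 7.50 mM / 89.636 = 0.08367 mM = 83.7 μM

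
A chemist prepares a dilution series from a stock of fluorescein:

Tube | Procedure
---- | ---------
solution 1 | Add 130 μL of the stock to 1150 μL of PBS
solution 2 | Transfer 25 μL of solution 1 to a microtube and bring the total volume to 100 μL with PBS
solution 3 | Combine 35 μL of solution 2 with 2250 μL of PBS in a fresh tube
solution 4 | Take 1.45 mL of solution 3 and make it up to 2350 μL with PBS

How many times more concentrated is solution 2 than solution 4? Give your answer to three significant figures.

Step 1: 130 μL + 1150 μL = 1280 μL total → factor 1280/130 = 9.8462
Step 2: 25 μL brought to 100 μL → factor 100/25 = 4
Step 3: 35 μL + 2250 μL = 2285 μL total → factor 2285/35 = 65.286
Step 4: 1.45 mL brought to 2350 μL → factor 2.35/1.45 = 1.6207
Dilution factor to solution 2 = 39.385; to solution 4 = 4167.2
[solution 2]/[solution 4] = (factor to solution 4)/(factor to solution 2) = 4167.2/39.385 = 106

106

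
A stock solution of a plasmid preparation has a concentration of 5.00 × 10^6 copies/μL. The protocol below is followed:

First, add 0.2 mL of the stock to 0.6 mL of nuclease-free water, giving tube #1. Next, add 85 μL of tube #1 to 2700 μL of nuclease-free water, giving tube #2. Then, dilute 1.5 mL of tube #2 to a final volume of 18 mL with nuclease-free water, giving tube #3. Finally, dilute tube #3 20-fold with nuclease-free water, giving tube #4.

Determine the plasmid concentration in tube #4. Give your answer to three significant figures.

Step 1: 0.2 mL + 0.6 mL = 0.8 mL total → factor 0.8/0.2 = 4
Step 2: 85 μL + 2700 μL = 2785 μL total → factor 2785/85 = 32.765
Step 3: 1.5 mL brought to 18 mL → factor 18/1.5 = 12
Step 4: 20-fold → factor 20
Overall dilution factor = 4 × 32.765 × 12 × 20 = 31454
Final = 5.00 × 10^6 copies/μL / 31454 = 159 copies/μL

159 copies/μL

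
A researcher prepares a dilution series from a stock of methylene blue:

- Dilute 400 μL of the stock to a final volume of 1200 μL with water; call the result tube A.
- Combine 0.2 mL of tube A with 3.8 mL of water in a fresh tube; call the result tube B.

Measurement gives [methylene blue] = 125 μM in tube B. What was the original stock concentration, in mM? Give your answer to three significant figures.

7.50 mM

Step 1: 400 μL brought to 1200 μL → factor 1200/400 = 3
Step 2: 0.2 mL + 3.8 mL = 4 mL total → factor 4/0.2 = 20
Overall dilution factor = 3 × 20 = 60
Stock = 125 μM × 60 = 7500 μM = 7.50 mM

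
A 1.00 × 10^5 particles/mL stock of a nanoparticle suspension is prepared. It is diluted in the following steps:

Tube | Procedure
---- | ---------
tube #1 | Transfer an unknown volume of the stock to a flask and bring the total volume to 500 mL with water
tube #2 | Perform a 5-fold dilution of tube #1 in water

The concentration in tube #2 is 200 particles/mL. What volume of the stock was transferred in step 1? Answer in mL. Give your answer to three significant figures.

Step 1: v brought to 500 mL → factor = 500 mL/v
Step 2: 5-fold → factor 5
Product of known-step factors = 5
Overall factor = 1.00 × 10^5 particles/mL / (200 particles/mL) = 500
Step-1 factor = 500 / 5 = 100
v = 500 mL / 100 = 5.00 mL

5.00 mL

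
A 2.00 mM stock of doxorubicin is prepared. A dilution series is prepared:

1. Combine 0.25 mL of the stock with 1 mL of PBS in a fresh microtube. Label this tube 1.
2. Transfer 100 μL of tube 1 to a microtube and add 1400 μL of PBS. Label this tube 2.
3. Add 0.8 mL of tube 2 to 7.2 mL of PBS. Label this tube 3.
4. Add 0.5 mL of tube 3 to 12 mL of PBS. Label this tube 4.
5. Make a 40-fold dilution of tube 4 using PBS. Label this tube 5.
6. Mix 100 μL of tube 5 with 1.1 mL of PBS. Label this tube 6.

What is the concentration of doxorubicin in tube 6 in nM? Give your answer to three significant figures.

Step 1: 0.25 mL + 1 mL = 1.25 mL total → factor 1.25/0.25 = 5
Step 2: 100 μL + 1400 μL = 1500 μL total → factor 1500/100 = 15
Step 3: 0.8 mL + 7.2 mL = 8 mL total → factor 8/0.8 = 10
Step 4: 0.5 mL + 12 mL = 12.5 mL total → factor 12.5/0.5 = 25
Step 5: 40-fold → factor 40
Step 6: 100 μL + 1.1 mL = 1200 μL total → factor 1200/100 = 12
Overall dilution factor = 5 × 15 × 10 × 25 × 40 × 12 = 9 × 10^6
Final = 2.00 mM / 9 × 10^6 = 2.222 × 10^-7 mM = 0.222 nM

0.222 nM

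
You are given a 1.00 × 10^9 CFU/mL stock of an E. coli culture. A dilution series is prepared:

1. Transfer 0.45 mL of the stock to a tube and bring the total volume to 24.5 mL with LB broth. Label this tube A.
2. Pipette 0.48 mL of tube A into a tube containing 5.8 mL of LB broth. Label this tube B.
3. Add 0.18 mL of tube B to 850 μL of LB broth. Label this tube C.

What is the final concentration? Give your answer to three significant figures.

2.45 × 10^5 CFU/mL

Step 1: 0.45 mL brought to 24.5 mL → factor 24.5/0.45 = 54.444
Step 2: 0.48 mL + 5.8 mL = 6.28 mL total → factor 6.28/0.48 = 13.083
Step 3: 0.18 mL + 850 μL = 1.03 mL total → factor 1.03/0.18 = 5.7222
Overall dilution factor = 54.444 × 13.083 × 5.7222 = 4076
Final = 1.00 × 10^9 CFU/mL / 4076 = 2.45 × 10^5 CFU/mL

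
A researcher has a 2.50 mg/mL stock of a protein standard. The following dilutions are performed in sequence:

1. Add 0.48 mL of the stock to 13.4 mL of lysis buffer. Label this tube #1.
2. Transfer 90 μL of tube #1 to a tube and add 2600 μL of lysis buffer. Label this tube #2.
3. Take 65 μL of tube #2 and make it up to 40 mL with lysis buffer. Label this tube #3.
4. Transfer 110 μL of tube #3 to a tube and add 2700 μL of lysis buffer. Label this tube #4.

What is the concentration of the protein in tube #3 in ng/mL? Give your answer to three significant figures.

4.70 ng/mL

Step 1: 0.48 mL + 13.4 mL = 13.88 mL total → factor 13.88/0.48 = 28.917
Step 2: 90 μL + 2600 μL = 2690 μL total → factor 2690/90 = 29.889
Step 3: 65 μL brought to 40 mL → factor 40000/65 = 615.38
Dilution factor through tube #3 = 28.917 × 29.889 × 615.38 = 5.3187 × 10^5
[tube #3] = 2.50 mg/mL / 5.3187 × 10^5 = 4.700 × 10^-6 mg/mL = 4.70 ng/mL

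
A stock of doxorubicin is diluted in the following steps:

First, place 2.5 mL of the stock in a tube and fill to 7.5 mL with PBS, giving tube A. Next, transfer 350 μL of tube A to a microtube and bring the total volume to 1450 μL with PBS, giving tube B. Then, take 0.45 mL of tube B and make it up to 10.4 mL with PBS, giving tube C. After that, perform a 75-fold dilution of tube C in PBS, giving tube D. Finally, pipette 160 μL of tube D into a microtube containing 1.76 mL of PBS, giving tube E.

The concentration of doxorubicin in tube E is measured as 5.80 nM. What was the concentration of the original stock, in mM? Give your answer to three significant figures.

Step 1: 2.5 mL brought to 7.5 mL → factor 7.5/2.5 = 3
Step 2: 350 μL brought to 1450 μL → factor 1450/350 = 4.1429
Step 3: 0.45 mL brought to 10.4 mL → factor 10.4/0.45 = 23.111
Step 4: 75-fold → factor 75
Step 5: 160 μL + 1.76 mL = 1920 μL total → factor 1920/160 = 12
Overall dilution factor = 3 × 4.1429 × 23.111 × 75 × 12 = 2.5851 × 10^5
Stock = 5.80 nM × 2.5851 × 10^5 = 1.499 × 10^6 nM = 1.50 mM

1.50 mM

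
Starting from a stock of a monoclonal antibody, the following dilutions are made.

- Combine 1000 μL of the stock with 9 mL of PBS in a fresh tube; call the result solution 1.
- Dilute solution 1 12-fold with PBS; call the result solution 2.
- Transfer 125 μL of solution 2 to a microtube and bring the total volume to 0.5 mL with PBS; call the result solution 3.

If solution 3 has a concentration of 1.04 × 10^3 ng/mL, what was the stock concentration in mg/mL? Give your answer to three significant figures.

Step 1: 1000 μL + 9 mL = 10000 μL total → factor 10000/1000 = 10
Step 2: 12-fold → factor 12
Step 3: 125 μL brought to 0.5 mL → factor 500/125 = 4
Overall dilution factor = 10 × 12 × 4 = 480
Stock = 1.04 × 10^3 ng/mL × 480 = 4.992 × 10^5 ng/mL = 0.499 mg/mL

0.499 mg/mL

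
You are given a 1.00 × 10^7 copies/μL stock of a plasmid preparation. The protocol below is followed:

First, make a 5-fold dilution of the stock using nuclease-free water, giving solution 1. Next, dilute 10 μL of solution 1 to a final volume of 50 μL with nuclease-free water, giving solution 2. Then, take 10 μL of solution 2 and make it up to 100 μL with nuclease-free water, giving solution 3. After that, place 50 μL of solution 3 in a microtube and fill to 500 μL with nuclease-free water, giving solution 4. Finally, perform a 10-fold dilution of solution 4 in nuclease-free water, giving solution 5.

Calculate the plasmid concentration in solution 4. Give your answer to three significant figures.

4.00 × 10^3 copies/μL

Step 1: 5-fold → factor 5
Step 2: 10 μL brought to 50 μL → factor 50/10 = 5
Step 3: 10 μL brought to 100 μL → factor 100/10 = 10
Step 4: 50 μL brought to 500 μL → factor 500/50 = 10
Dilution factor through solution 4 = 5 × 5 × 10 × 10 = 2500
[solution 4] = 1.00 × 10^7 copies/μL / 2500 = 4.00 × 10^3 copies/μL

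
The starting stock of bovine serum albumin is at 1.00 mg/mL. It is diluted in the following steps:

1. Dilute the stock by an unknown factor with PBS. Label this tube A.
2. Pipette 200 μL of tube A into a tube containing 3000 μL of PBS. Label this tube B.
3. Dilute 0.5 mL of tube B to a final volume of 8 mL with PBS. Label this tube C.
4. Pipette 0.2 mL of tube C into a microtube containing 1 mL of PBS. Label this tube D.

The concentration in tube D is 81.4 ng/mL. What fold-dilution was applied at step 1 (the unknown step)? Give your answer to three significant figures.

Step 1: unknown factor x
Step 2: 200 μL + 3000 μL = 3200 μL total → factor 3200/200 = 16
Step 3: 0.5 mL brought to 8 mL → factor 8/0.5 = 16
Step 4: 0.2 mL + 1 mL = 1.2 mL total → factor 1.2/0.2 = 6
Product of known-step factors = 1536
Overall factor = 1.00 mg/mL / (81.4 ng/mL) = 12285
x = 12285 / 1536 = 8.00

8.00-fold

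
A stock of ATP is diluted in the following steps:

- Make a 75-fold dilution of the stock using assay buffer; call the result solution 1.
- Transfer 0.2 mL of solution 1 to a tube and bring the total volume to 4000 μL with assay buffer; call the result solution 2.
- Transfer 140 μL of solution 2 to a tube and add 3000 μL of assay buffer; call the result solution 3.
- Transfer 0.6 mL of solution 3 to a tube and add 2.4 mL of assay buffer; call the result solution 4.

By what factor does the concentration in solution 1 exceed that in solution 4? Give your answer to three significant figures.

2.24 × 10^3

Step 1: 75-fold → factor 75
Step 2: 0.2 mL brought to 4000 μL → factor 4/0.2 = 20
Step 3: 140 μL + 3000 μL = 3140 μL total → factor 3140/140 = 22.429
Step 4: 0.6 mL + 2.4 mL = 3 mL total → factor 3/0.6 = 5
Dilution factor to solution 1 = 75; to solution 4 = 1.6821 × 10^5
[solution 1]/[solution 4] = (factor to solution 4)/(factor to solution 1) = 1.6821 × 10^5/75 = 2.24 × 10^3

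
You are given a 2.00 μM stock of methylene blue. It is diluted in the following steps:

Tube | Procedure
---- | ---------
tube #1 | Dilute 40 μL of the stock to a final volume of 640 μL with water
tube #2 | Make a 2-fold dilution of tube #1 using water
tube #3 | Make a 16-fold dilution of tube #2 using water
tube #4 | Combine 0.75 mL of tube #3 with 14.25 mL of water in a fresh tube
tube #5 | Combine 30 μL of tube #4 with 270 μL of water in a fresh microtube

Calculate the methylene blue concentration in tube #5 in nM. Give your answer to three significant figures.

0.0195 nM

Step 1: 40 μL brought to 640 μL → factor 640/40 = 16
Step 2: 2-fold → factor 2
Step 3: 16-fold → factor 16
Step 4: 0.75 mL + 14.25 mL = 15 mL total → factor 15/0.75 = 20
Step 5: 30 μL + 270 μL = 300 μL total → factor 300/30 = 10
Dilution factor through tube #5 = 16 × 2 × 16 × 20 × 10 = 1.024 × 10^5
[tube #5] = 2.00 μM / 1.024 × 10^5 = 1.953 × 10^-5 μM = 0.0195 nM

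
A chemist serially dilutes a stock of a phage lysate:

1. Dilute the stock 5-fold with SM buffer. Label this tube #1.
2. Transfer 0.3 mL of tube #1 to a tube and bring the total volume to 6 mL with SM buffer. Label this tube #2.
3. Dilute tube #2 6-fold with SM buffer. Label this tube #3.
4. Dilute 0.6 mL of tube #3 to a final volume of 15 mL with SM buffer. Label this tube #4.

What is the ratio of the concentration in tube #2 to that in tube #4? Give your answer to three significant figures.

Step 1: 5-fold → factor 5
Step 2: 0.3 mL brought to 6 mL → factor 6/0.3 = 20
Step 3: 6-fold → factor 6
Step 4: 0.6 mL brought to 15 mL → factor 15/0.6 = 25
Dilution factor to tube #2 = 100; to tube #4 = 15000
[tube #2]/[tube #4] = (factor to tube #4)/(factor to tube #2) = 15000/100 = 150

150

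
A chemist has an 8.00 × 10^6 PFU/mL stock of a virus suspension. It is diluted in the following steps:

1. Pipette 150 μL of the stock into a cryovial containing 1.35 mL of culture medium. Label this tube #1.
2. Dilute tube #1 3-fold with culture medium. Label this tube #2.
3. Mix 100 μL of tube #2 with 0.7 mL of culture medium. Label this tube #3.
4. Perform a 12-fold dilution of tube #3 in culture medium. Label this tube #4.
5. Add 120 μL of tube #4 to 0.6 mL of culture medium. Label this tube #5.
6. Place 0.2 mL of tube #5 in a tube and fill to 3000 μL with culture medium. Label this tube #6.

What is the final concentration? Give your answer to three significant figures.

30.9 PFU/mL

Step 1: 150 μL + 1.35 mL = 1500 μL total → factor 1500/150 = 10
Step 2: 3-fold → factor 3
Step 3: 100 μL + 0.7 mL = 800 μL total → factor 800/100 = 8
Step 4: 12-fold → factor 12
Step 5: 120 μL + 0.6 mL = 720 μL total → factor 720/120 = 6
Step 6: 0.2 mL brought to 3000 μL → factor 3/0.2 = 15
Overall dilution factor = 10 × 3 × 8 × 12 × 6 × 15 = 2.592 × 10^5
Final = 8.00 × 10^6 PFU/mL / 2.592 × 10^5 = 30.9 PFU/mL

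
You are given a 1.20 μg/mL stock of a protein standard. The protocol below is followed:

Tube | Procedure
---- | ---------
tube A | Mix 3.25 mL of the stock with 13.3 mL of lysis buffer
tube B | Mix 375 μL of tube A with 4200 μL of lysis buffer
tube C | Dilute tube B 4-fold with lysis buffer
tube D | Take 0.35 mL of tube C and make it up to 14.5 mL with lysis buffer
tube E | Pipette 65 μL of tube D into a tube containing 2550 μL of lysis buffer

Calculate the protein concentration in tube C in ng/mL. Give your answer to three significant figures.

4.83 ng/mL

Step 1: 3.25 mL + 13.3 mL = 16.55 mL total → factor 16.55/3.25 = 5.0923
Step 2: 375 μL + 4200 μL = 4575 μL total → factor 4575/375 = 12.2
Step 3: 4-fold → factor 4
Dilution factor through tube C = 5.0923 × 12.2 × 4 = 248.5
[tube C] = 1.20 μg/mL / 248.5 = 0.004829 μg/mL = 4.83 ng/mL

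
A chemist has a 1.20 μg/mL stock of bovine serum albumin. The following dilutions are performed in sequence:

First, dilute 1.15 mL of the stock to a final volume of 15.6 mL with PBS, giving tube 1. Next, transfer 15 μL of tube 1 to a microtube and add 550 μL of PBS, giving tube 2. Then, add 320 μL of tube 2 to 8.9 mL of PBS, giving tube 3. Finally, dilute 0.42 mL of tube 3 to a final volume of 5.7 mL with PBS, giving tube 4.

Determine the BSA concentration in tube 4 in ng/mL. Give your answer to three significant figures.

Step 1: 1.15 mL brought to 15.6 mL → factor 15.6/1.15 = 13.565
Step 2: 15 μL + 550 μL = 565 μL total → factor 565/15 = 37.667
Step 3: 320 μL + 8.9 mL = 9220 μL total → factor 9220/320 = 28.812
Step 4: 0.42 mL brought to 5.7 mL → factor 5.7/0.42 = 13.571
Overall dilution factor = 13.565 × 37.667 × 28.812 × 13.571 = 1.998 × 10^5
Final = 1.20 μg/mL / 1.998 × 10^5 = 6.006 × 10^-6 μg/mL = 0.00601 ng/mL

0.00601 ng/mL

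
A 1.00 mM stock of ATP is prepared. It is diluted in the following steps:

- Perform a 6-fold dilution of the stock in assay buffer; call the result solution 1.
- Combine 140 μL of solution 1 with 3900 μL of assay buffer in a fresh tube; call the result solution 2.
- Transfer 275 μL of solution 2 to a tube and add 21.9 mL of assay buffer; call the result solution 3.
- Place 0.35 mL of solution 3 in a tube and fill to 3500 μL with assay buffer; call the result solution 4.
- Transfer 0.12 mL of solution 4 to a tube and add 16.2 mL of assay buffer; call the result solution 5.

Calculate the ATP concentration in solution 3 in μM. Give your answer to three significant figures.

0.0716 μM

Step 1: 6-fold → factor 6
Step 2: 140 μL + 3900 μL = 4040 μL total → factor 4040/140 = 28.857
Step 3: 275 μL + 21.9 mL = 22175 μL total → factor 22175/275 = 80.636
Dilution factor through solution 3 = 6 × 28.857 × 80.636 = 13962
[solution 3] = 1.00 mM / 13962 = 7.162 × 10^-5 mM = 0.0716 μM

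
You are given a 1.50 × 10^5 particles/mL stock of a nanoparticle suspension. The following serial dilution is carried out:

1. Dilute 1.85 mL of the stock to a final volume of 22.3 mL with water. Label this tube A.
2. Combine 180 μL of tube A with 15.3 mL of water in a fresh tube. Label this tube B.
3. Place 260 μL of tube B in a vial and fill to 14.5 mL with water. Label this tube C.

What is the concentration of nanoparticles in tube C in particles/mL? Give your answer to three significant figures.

Step 1: 1.85 mL brought to 22.3 mL → factor 22.3/1.85 = 12.054
Step 2: 180 μL + 15.3 mL = 15480 μL total → factor 15480/180 = 86
Step 3: 260 μL brought to 14.5 mL → factor 14500/260 = 55.769
Overall dilution factor = 12.054 × 86 × 55.769 = 57813
Final = 1.50 × 10^5 particles/mL / 57813 = 2.59 particles/mL

2.59 particles/mL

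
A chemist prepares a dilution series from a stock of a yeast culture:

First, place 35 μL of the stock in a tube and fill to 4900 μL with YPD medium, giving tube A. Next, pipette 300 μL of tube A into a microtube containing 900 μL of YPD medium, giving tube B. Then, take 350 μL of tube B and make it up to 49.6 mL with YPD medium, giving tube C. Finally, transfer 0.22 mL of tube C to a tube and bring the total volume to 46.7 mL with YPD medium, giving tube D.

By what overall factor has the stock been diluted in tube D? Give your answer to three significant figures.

Step 1: 35 μL brought to 4900 μL → factor 4900/35 = 140
Step 2: 300 μL + 900 μL = 1200 μL total → factor 1200/300 = 4
Step 3: 350 μL brought to 49.6 mL → factor 49600/350 = 141.71
Step 4: 0.22 mL brought to 46.7 mL → factor 46.7/0.22 = 212.27
Overall dilution factor = 140 × 4 × 141.71 × 212.27 = 1.6846 × 10^7

1.68 × 10^7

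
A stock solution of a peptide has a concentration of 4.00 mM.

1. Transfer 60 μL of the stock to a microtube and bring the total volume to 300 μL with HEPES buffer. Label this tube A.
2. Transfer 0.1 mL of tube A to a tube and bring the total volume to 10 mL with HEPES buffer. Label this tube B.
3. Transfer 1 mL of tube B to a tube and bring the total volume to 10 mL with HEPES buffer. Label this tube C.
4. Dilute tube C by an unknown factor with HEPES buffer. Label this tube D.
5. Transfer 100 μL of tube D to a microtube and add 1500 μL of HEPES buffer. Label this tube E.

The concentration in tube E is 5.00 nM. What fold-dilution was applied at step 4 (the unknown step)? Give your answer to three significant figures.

10.0-fold

Step 1: 60 μL brought to 300 μL → factor 300/60 = 5
Step 2: 0.1 mL brought to 10 mL → factor 10/0.1 = 100
Step 3: 1 mL brought to 10 mL → factor 10/1 = 10
Step 4: unknown factor x
Step 5: 100 μL + 1500 μL = 1600 μL total → factor 1600/100 = 16
Product of known-step factors = 80000
Overall factor = 4.00 mM / (5.00 nM) = 8 × 10^5
x = 8 × 10^5 / 80000 = 10.0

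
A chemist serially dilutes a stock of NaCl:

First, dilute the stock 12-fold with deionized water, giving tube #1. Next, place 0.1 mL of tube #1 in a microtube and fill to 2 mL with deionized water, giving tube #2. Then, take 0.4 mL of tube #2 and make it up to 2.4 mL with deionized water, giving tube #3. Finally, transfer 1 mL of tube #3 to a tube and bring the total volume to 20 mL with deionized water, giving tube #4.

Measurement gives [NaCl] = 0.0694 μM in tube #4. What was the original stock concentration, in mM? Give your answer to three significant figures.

Step 1: 12-fold → factor 12
Step 2: 0.1 mL brought to 2 mL → factor 2/0.1 = 20
Step 3: 0.4 mL brought to 2.4 mL → factor 2.4/0.4 = 6
Step 4: 1 mL brought to 20 mL → factor 20/1 = 20
Overall dilution factor = 12 × 20 × 6 × 20 = 28800
Stock = 0.0694 μM × 28800 = 1999 μM = 2.00 mM

2.00 mM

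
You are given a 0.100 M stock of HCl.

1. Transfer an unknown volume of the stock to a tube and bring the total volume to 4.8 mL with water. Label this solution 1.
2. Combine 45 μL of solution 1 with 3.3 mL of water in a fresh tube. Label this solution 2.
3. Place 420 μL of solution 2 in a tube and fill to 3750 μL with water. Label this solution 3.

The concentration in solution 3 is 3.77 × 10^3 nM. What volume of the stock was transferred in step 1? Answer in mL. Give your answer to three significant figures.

0.120 mL

Step 1: v brought to 4.8 mL → factor = 4.8 mL/v
Step 2: 45 μL + 3.3 mL = 3345 μL total → factor 3345/45 = 74.333
Step 3: 420 μL brought to 3750 μL → factor 3750/420 = 8.9286
Product of known-step factors = 663.69
Overall factor = 0.100 M / (3.77 × 10^3 nM) = 26525
Step-1 factor = 26525 / 663.69 = 39.966
v = 4.8 mL / 39.966 = 0.120 mL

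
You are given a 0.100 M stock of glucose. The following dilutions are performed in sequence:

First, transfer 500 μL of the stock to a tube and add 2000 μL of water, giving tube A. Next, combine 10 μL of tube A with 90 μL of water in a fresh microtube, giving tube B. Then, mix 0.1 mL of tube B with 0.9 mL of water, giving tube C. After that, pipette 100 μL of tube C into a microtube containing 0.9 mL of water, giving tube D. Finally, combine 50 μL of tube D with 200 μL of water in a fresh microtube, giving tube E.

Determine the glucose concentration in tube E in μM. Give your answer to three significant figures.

4.00 μM

Step 1: 500 μL + 2000 μL = 2500 μL total → factor 2500/500 = 5
Step 2: 10 μL + 90 μL = 100 μL total → factor 100/10 = 10
Step 3: 0.1 mL + 0.9 mL = 1 mL total → factor 1/0.1 = 10
Step 4: 100 μL + 0.9 mL = 1000 μL total → factor 1000/100 = 10
Step 5: 50 μL + 200 μL = 250 μL total → factor 250/50 = 5
Overall dilution factor = 5 × 10 × 10 × 10 × 5 = 25000
Final = 0.100 M / 25000 = 4.000 × 10^-6 M = 4.00 μM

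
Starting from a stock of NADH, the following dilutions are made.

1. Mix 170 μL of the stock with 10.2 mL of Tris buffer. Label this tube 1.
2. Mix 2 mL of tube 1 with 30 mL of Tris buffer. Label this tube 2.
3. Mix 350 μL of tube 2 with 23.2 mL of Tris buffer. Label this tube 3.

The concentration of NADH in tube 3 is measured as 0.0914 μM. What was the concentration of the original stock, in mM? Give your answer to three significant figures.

6.00 mM

Step 1: 170 μL + 10.2 mL = 10370 μL total → factor 10370/170 = 61
Step 2: 2 mL + 30 mL = 32 mL total → factor 32/2 = 16
Step 3: 350 μL + 23.2 mL = 23550 μL total → factor 23550/350 = 67.286
Overall dilution factor = 61 × 16 × 67.286 = 65671
Stock = 0.0914 μM × 65671 = 6002 μM = 6.00 mM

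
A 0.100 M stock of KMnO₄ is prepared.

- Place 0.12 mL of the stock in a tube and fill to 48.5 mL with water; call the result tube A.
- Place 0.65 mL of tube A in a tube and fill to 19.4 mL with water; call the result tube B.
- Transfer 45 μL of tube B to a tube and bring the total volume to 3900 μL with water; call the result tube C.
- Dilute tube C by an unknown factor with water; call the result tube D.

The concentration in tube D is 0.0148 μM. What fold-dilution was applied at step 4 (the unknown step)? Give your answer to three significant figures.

6.46-fold

Step 1: 0.12 mL brought to 48.5 mL → factor 48.5/0.12 = 404.17
Step 2: 0.65 mL brought to 19.4 mL → factor 19.4/0.65 = 29.846
Step 3: 45 μL brought to 3900 μL → factor 3900/45 = 86.667
Step 4: unknown factor x
Product of known-step factors = 1.0454 × 10^6
Overall factor = 0.100 M / (0.0148 μM) = 6.7568 × 10^6
x = 6.7568 × 10^6 / 1.0454 × 10^6 = 6.46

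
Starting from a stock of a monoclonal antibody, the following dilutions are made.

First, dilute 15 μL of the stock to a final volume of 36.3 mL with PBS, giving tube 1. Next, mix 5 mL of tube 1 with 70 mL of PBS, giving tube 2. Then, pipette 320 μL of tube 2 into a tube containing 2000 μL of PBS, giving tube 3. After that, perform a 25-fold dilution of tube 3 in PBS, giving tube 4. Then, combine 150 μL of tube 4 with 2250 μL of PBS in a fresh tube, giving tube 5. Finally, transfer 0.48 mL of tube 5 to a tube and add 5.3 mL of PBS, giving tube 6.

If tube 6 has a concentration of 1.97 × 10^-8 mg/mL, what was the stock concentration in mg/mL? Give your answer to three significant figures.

Step 1: 15 μL brought to 36.3 mL → factor 36300/15 = 2420
Step 2: 5 mL + 70 mL = 75 mL total → factor 75/5 = 15
Step 3: 320 μL + 2000 μL = 2320 μL total → factor 2320/320 = 7.25
Step 4: 25-fold → factor 25
Step 5: 150 μL + 2250 μL = 2400 μL total → factor 2400/150 = 16
Step 6: 0.48 mL + 5.3 mL = 5.78 mL total → factor 5.78/0.48 = 12.042
Overall dilution factor = 2420 × 15 × 7.25 × 25 × 16 × 12.042 = 1.2676 × 10^9
Stock = 1.97 × 10^-8 mg/mL × 1.2676 × 10^9 = 25.0 mg/mL

25.0 mg/mL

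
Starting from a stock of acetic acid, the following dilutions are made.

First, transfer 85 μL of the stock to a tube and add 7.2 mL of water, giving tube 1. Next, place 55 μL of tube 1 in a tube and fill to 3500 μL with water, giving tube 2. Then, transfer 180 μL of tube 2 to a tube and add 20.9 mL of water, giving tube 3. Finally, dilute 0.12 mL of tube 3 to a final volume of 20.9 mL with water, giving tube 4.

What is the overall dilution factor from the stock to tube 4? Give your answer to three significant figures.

Step 1: 85 μL + 7.2 mL = 7285 μL total → factor 7285/85 = 85.706
Step 2: 55 μL brought to 3500 μL → factor 3500/55 = 63.636
Step 3: 180 μL + 20.9 mL = 21080 μL total → factor 21080/180 = 117.11
Step 4: 0.12 mL brought to 20.9 mL → factor 20.9/0.12 = 174.17
Overall dilution factor = 85.706 × 63.636 × 117.11 × 174.17 = 1.1124 × 10^8

1.11 × 10^8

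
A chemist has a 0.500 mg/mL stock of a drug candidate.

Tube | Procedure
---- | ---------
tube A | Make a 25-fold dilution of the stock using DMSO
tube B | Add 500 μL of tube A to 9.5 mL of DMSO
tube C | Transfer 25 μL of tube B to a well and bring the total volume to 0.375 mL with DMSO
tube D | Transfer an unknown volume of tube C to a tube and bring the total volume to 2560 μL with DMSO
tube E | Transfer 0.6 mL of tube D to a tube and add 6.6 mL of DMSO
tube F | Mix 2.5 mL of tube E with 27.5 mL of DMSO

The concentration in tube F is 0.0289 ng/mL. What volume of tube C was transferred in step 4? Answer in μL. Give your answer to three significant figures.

Step 1: 25-fold → factor 25
Step 2: 500 μL + 9.5 mL = 10000 μL total → factor 10000/500 = 20
Step 3: 25 μL brought to 0.375 mL → factor 375/25 = 15
Step 4: v brought to 2560 μL → factor = 2560 μL/v
Step 5: 0.6 mL + 6.6 mL = 7.2 mL total → factor 7.2/0.6 = 12
Step 6: 2.5 mL + 27.5 mL = 30 mL total → factor 30/2.5 = 12
Product of known-step factors = 1.08 × 10^6
Overall factor = 0.500 mg/mL / (0.0289 ng/mL) = 1.7301 × 10^7
Step-4 factor = 1.7301 × 10^7 / 1.08 × 10^6 = 16.019
v = 2560 μL / 16.019 = 160 μL

160 μL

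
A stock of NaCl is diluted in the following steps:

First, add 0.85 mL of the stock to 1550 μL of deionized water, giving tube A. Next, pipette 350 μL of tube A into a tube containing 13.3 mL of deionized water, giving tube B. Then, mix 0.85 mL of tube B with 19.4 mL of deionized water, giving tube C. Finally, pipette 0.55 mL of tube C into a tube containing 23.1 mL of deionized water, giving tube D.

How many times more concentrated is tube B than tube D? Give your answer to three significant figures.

1.02 × 10^3

Step 1: 0.85 mL + 1550 μL = 2.4 mL total → factor 2.4/0.85 = 2.8235
Step 2: 350 μL + 13.3 mL = 13650 μL total → factor 13650/350 = 39
Step 3: 0.85 mL + 19.4 mL = 20.25 mL total → factor 20.25/0.85 = 23.824
Step 4: 0.55 mL + 23.1 mL = 23.65 mL total → factor 23.65/0.55 = 43
Dilution factor to tube B = 110.12; to tube D = 1.1281 × 10^5
[tube B]/[tube D] = (factor to tube D)/(factor to tube B) = 1.1281 × 10^5/110.12 = 1.02 × 10^3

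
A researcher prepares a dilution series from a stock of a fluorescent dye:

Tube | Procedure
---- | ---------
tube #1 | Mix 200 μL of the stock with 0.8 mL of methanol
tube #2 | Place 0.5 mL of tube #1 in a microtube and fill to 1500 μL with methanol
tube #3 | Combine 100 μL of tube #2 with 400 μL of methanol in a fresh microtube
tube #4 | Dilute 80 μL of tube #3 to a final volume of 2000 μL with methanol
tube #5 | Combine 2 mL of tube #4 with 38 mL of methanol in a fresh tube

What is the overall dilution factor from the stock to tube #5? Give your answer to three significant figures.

3.75 × 10^4

Step 1: 200 μL + 0.8 mL = 1000 μL total → factor 1000/200 = 5
Step 2: 0.5 mL brought to 1500 μL → factor 1.5/0.5 = 3
Step 3: 100 μL + 400 μL = 500 μL total → factor 500/100 = 5
Step 4: 80 μL brought to 2000 μL → factor 2000/80 = 25
Step 5: 2 mL + 38 mL = 40 mL total → factor 40/2 = 20
Overall dilution factor = 5 × 3 × 5 × 25 × 20 = 37500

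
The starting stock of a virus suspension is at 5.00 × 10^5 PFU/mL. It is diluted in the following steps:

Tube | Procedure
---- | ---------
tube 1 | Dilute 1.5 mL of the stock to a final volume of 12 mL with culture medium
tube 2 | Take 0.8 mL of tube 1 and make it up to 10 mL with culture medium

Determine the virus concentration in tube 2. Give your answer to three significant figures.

5.00 × 10^3 PFU/mL

Step 1: 1.5 mL brought to 12 mL → factor 12/1.5 = 8
Step 2: 0.8 mL brought to 10 mL → factor 10/0.8 = 12.5
Overall dilution factor = 8 × 12.5 = 100
Final = 5.00 × 10^5 PFU/mL / 100 = 5.00 × 10^3 PFU/mL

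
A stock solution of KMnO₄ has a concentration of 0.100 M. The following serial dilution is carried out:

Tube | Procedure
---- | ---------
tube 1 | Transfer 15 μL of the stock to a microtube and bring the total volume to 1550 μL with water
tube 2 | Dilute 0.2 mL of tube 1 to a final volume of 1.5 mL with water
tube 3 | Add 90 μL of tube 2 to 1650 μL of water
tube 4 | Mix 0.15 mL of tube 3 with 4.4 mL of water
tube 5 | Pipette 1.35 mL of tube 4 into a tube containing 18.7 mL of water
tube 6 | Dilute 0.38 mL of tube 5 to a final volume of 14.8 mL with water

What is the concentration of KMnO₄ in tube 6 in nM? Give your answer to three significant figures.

Step 1: 15 μL brought to 1550 μL → factor 1550/15 = 103.33
Step 2: 0.2 mL brought to 1.5 mL → factor 1.5/0.2 = 7.5
Step 3: 90 μL + 1650 μL = 1740 μL total → factor 1740/90 = 19.333
Step 4: 0.15 mL + 4.4 mL = 4.55 mL total → factor 4.55/0.15 = 30.333
Step 5: 1.35 mL + 18.7 mL = 20.05 mL total → factor 20.05/1.35 = 14.852
Step 6: 0.38 mL brought to 14.8 mL → factor 14.8/0.38 = 38.947
Overall dilution factor = 103.33 × 7.5 × 19.333 × 30.333 × 14.852 × 38.947 = 2.629 × 10^8
Final = 0.100 M / 2.629 × 10^8 = 3.804 × 10^-10 M = 0.380 nM

0.380 nM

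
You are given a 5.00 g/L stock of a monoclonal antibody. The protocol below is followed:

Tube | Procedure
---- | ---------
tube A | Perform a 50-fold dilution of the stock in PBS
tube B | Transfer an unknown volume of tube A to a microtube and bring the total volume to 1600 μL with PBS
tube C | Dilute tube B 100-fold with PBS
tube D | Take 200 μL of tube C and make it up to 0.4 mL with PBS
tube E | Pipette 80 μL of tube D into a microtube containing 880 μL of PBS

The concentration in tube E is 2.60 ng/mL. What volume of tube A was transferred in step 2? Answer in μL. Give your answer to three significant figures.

Step 1: 50-fold → factor 50
Step 2: v brought to 1600 μL → factor = 1600 μL/v
Step 3: 100-fold → factor 100
Step 4: 200 μL brought to 0.4 mL → factor 400/200 = 2
Step 5: 80 μL + 880 μL = 960 μL total → factor 960/80 = 12
Product of known-step factors = 1.2 × 10^5
Overall factor = 5.00 g/L / (2.60 ng/mL) = 1.9231 × 10^6
Step-2 factor = 1.9231 × 10^6 / 1.2 × 10^5 = 16.026
v = 1600 μL / 16.026 = 99.8 μL

99.8 μL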